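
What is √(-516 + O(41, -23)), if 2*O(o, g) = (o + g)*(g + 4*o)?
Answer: √753 ≈ 27.441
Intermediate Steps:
O(o, g) = (g + o)*(g + 4*o)/2 (O(o, g) = ((o + g)*(g + 4*o))/2 = ((g + o)*(g + 4*o))/2 = (g + o)*(g + 4*o)/2)
√(-516 + O(41, -23)) = √(-516 + ((½)*(-23)² + 2*41² + (5/2)*(-23)*41)) = √(-516 + ((½)*529 + 2*1681 - 4715/2)) = √(-516 + (529/2 + 3362 - 4715/2)) = √(-516 + 1269) = √753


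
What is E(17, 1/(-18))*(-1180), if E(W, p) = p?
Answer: 590/9 ≈ 65.556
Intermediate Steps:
E(17, 1/(-18))*(-1180) = -1180/(-18) = -1/18*(-1180) = 590/9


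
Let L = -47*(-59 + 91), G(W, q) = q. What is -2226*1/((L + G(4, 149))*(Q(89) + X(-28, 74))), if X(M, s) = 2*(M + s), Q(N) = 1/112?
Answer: 83104/4654425 ≈ 0.017855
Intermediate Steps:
L = -1504 (L = -47*32 = -1504)
Q(N) = 1/112
X(M, s) = 2*M + 2*s
-2226*1/((L + G(4, 149))*(Q(89) + X(-28, 74))) = -2226*1/((-1504 + 149)*(1/112 + (2*(-28) + 2*74))) = -2226*(-1/(1355*(1/112 + (-56 + 148)))) = -2226*(-1/(1355*(1/112 + 92))) = -2226/((10305/112)*(-1355)) = -2226/(-13963275/112) = -2226*(-112/13963275) = 83104/4654425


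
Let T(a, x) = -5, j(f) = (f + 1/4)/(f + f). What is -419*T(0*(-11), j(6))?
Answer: 2095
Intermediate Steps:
j(f) = (1/4 + f)/(2*f) (j(f) = (f + 1/4)/((2*f)) = (1/4 + f)*(1/(2*f)) = (1/4 + f)/(2*f))
-419*T(0*(-11), j(6)) = -419*(-5) = 2095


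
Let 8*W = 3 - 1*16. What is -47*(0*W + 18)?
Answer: -846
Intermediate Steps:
W = -13/8 (W = (3 - 1*16)/8 = (3 - 16)/8 = (⅛)*(-13) = -13/8 ≈ -1.6250)
-47*(0*W + 18) = -47*(0*(-13/8) + 18) = -47*(0 + 18) = -47*18 = -846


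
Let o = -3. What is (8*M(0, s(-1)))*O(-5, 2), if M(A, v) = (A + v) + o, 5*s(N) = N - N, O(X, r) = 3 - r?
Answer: -24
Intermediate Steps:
s(N) = 0 (s(N) = (N - N)/5 = (1/5)*0 = 0)
M(A, v) = -3 + A + v (M(A, v) = (A + v) - 3 = -3 + A + v)
(8*M(0, s(-1)))*O(-5, 2) = (8*(-3 + 0 + 0))*(3 - 1*2) = (8*(-3))*(3 - 2) = -24*1 = -24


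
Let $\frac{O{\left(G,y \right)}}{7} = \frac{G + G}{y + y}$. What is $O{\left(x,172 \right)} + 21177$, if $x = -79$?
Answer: $\frac{3641891}{172} \approx 21174.0$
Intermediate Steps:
$O{\left(G,y \right)} = \frac{7 G}{y}$ ($O{\left(G,y \right)} = 7 \frac{G + G}{y + y} = 7 \frac{2 G}{2 y} = 7 \cdot 2 G \frac{1}{2 y} = 7 \frac{G}{y} = \frac{7 G}{y}$)
$O{\left(x,172 \right)} + 21177 = 7 \left(-79\right) \frac{1}{172} + 21177 = - \frac{553}{172} + 21177 = \frac{3641891}{172}$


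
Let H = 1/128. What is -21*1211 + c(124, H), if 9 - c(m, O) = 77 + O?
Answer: -3263873/128 ≈ -25499.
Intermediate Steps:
H = 1/128 ≈ 0.0078125
c(m, O) = -68 - O (c(m, O) = 9 - (77 + O) = 9 + (-77 - O) = -68 - O)
-21*1211 + c(124, H) = -21*1211 + (-68 - 1*1/128) = -25431 + (-68 - 1/128) = -25431 - 8705/128 = -3263873/128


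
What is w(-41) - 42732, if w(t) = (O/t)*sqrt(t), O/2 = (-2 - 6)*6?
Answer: -42732 + 96*I*sqrt(41)/41 ≈ -42732.0 + 14.993*I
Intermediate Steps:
O = -96 (O = 2*((-2 - 6)*6) = 2*(-8*6) = 2*(-48) = -96)
w(t) = -96/sqrt(t) (w(t) = (-96/t)*sqrt(t) = -96/sqrt(t))
w(-41) - 42732 = -(-96)*I*sqrt(41)/41 - 42732 = 96*I*sqrt(41)/41 - 42732 = -42732 + 96*I*sqrt(41)/41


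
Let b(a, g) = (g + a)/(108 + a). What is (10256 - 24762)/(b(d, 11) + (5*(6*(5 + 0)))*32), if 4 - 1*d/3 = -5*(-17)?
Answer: -979155/324116 ≈ -3.0210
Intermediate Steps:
d = -243 (d = 12 - (-15)*(-17) = 12 - 3*85 = 12 - 255 = -243)
b(a, g) = (a + g)/(108 + a)
(10256 - 24762)/(b(d, 11) + (5*(6*(5 + 0)))*32) = (10256 - 24762)/((-243 + 11)/(108 - 243) + (5*(6*(5 + 0)))*32) = -14506/(-232/(-135) + (5*(6*5))*32) = -14506/(-1/135*(-232) + (5*30)*32) = -14506/(232/135 + 150*32) = -14506/(232/135 + 4800) = -14506/648232/135 = -14506*135/648232 = -979155/324116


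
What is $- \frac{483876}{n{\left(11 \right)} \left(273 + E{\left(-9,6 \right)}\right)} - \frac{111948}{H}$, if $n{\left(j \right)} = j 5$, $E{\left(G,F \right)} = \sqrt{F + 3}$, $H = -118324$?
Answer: $- \frac{1157391108}{37419965} \approx -30.93$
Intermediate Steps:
$E{\left(G,F \right)} = \sqrt{3 + F}$
$n{\left(j \right)} = 5 j$
$- \frac{483876}{n{\left(11 \right)} \left(273 + E{\left(-9,6 \right)}\right)} - \frac{111948}{H} = - \frac{483876}{5 \cdot 11 \left(273 + \sqrt{3 + 6}\right)} - \frac{111948}{-118324} = - \frac{483876}{55 \left(273 + \sqrt{9}\right)} - - \frac{27987}{29581} = - \frac{483876}{55 \left(273 + 3\right)} + \frac{27987}{29581} = - \frac{483876}{55 \cdot 276} + \frac{27987}{29581} = - \frac{483876}{15180} + \frac{27987}{29581} = \left(-483876\right) \frac{1}{15180} + \frac{27987}{29581} = - \frac{40323}{1265} + \frac{27987}{29581} = - \frac{1157391108}{37419965}$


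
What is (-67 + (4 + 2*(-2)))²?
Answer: 4489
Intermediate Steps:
(-67 + (4 + 2*(-2)))² = (-67 + (4 - 4))² = (-67 + 0)² = (-67)² = 4489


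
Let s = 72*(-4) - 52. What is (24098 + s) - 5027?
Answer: 18731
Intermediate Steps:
s = -340 (s = -288 - 52 = -340)
(24098 + s) - 5027 = (24098 - 340) - 5027 = 23758 - 5027 = 18731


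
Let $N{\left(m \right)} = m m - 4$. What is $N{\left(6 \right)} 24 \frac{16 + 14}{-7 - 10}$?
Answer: $- \frac{23040}{17} \approx -1355.3$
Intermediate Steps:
$N{\left(m \right)} = -4 + m^{2}$ ($N{\left(m \right)} = m^{2} - 4 = -4 + m^{2}$)
$N{\left(6 \right)} 24 \frac{16 + 14}{-7 - 10} = \left(-4 + 6^{2}\right) 24 \frac{16 + 14}{-7 - 10} = \left(-4 + 36\right) 24 \frac{30}{-17} = 32 \cdot 24 \cdot 30 \left(- \frac{1}{17}\right) = 768 \left(- \frac{30}{17}\right) = - \frac{23040}{17}$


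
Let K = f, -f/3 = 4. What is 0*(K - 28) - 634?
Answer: -634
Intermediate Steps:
f = -12 (f = -3*4 = -12)
K = -12
0*(K - 28) - 634 = 0*(-12 - 28) - 634 = 0*(-40) - 634 = 0 - 634 = -634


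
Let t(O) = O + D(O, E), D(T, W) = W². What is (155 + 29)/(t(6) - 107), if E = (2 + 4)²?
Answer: 184/1195 ≈ 0.15398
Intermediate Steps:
E = 36 (E = 6² = 36)
t(O) = 1296 + O (t(O) = O + 36² = O + 1296 = 1296 + O)
(155 + 29)/(t(6) - 107) = (155 + 29)/((1296 + 6) - 107) = 184/(1302 - 107) = 184/1195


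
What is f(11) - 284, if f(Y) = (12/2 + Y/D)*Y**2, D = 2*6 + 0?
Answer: 6635/12 ≈ 552.92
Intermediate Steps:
D = 12 (D = 12 + 0 = 12)
f(Y) = Y**2*(6 + Y/12) (f(Y) = (12/2 + Y/12)*Y**2 = (12*(1/2) + Y*(1/12))*Y**2 = (6 + Y/12)*Y**2 = Y**2*(6 + Y/12))
f(11) - 284 = (1/12)*11**2*(72 + 11) - 284 = (1/12)*121*83 - 284 = 10043/12 - 284 = 6635/12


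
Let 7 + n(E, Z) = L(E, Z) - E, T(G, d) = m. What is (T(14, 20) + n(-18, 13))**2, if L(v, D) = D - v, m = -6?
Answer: 1296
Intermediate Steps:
T(G, d) = -6
n(E, Z) = -7 + Z - 2*E (n(E, Z) = -7 + ((Z - E) - E) = -7 + (Z - 2*E) = -7 + Z - 2*E)
(T(14, 20) + n(-18, 13))**2 = (-6 + (-7 + 13 - 2*(-18)))**2 = (-6 + (-7 + 13 + 36))**2 = (-6 + 42)**2 = 36**2 = 1296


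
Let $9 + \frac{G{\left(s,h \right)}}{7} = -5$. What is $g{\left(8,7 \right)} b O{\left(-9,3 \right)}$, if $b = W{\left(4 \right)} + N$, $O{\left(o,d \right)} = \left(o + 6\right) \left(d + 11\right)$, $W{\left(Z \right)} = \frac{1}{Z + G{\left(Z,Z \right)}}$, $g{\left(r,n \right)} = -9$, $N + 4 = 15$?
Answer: $\frac{195237}{47} \approx 4154.0$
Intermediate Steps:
$N = 11$ ($N = -4 + 15 = 11$)
$G{\left(s,h \right)} = -98$ ($G{\left(s,h \right)} = -63 + 7 \left(-5\right) = -63 - 35 = -98$)
$W{\left(Z \right)} = \frac{1}{-98 + Z}$ ($W{\left(Z \right)} = \frac{1}{Z - 98} = \frac{1}{-98 + Z}$)
$O{\left(o,d \right)} = \left(6 + o\right) \left(11 + d\right)$
$b = \frac{1033}{94}$ ($b = \frac{1}{-98 + 4} + 11 = \frac{1}{-94} + 11 = - \frac{1}{94} + 11 = \frac{1033}{94} \approx 10.989$)
$g{\left(8,7 \right)} b O{\left(-9,3 \right)} = \left(-9\right) \frac{1033}{94} \left(66 + 6 \cdot 3 + 11 \left(-9\right) + 3 \left(-9\right)\right) = - \frac{9297 \left(66 + 18 - 99 - 27\right)}{94} = \left(- \frac{9297}{94}\right) \left(-42\right) = \frac{195237}{47}$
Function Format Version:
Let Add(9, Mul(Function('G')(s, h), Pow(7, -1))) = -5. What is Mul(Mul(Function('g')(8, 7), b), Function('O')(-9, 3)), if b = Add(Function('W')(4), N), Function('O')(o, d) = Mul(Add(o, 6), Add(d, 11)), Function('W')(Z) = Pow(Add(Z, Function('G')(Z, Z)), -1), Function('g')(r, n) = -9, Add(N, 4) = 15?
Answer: Rational(195237, 47) ≈ 4154.0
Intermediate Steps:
N = 11 (N = Add(-4, 15) = 11)
Function('G')(s, h) = -98 (Function('G')(s, h) = Add(-63, Mul(7, -5)) = Add(-63, -35) = -98)
Function('W')(Z) = Pow(Add(-98, Z), -1) (Function('W')(Z) = Pow(Add(Z, -98), -1) = Pow(Add(-98, Z), -1))
Function('O')(o, d) = Mul(Add(6, o), Add(11, d))
b = Rational(1033, 94) (b = Add(Pow(Add(-98, 4), -1), 11) = Add(Pow(-94, -1), 11) = Add(Rational(-1, 94), 11) = Rational(1033, 94) ≈ 10.989)
Mul(Mul(Function('g')(8, 7), b), Function('O')(-9, 3)) = Mul(Mul(-9, Rational(1033, 94)), Add(66, Mul(6, 3), Mul(11, -9), Mul(3, -9))) = Mul(Rational(-9297, 94), Add(66, 18, -99, -27)) = Mul(Rational(-9297, 94), -42) = Rational(195237, 47)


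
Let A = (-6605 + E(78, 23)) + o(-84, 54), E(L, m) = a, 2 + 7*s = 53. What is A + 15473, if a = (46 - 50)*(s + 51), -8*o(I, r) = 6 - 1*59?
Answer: 483923/56 ≈ 8641.5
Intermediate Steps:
s = 51/7 (s = -2/7 + (1/7)*53 = -2/7 + 53/7 = 51/7 ≈ 7.2857)
o(I, r) = 53/8 (o(I, r) = -(6 - 1*59)/8 = -(6 - 59)/8 = -1/8*(-53) = 53/8)
a = -1632/7 (a = (46 - 50)*(51/7 + 51) = -4*408/7 = -1632/7 ≈ -233.14)
E(L, m) = -1632/7
A = -382565/56 (A = (-6605 - 1632/7) + 53/8 = -47867/7 + 53/8 = -382565/56 ≈ -6831.5)
A + 15473 = -382565/56 + 15473 = 483923/56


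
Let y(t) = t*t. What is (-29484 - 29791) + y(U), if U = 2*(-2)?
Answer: -59259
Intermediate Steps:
U = -4
y(t) = t²
(-29484 - 29791) + y(U) = (-29484 - 29791) + (-4)² = -59275 + 16 = -59259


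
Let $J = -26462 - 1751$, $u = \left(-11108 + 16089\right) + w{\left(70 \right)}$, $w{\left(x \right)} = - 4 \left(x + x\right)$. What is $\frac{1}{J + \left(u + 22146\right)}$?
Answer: $- \frac{1}{1646} \approx -0.00060753$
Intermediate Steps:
$w{\left(x \right)} = - 8 x$ ($w{\left(x \right)} = - 4 \cdot 2 x = - 8 x$)
$u = 4421$ ($u = \left(-11108 + 16089\right) - 560 = 4981 - 560 = 4421$)
$J = -28213$ ($J = -26462 - 1751 = -28213$)
$\frac{1}{J + \left(u + 22146\right)} = \frac{1}{-28213 + \left(4421 + 22146\right)} = \frac{1}{-28213 + 26567} = \frac{1}{-1646} = - \frac{1}{1646}$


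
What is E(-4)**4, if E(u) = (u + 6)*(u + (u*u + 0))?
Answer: 331776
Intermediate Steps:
E(u) = (6 + u)*(u + u**2) (E(u) = (6 + u)*(u + (u**2 + 0)) = (6 + u)*(u + u**2))
E(-4)**4 = (-4*(6 + (-4)**2 + 7*(-4)))**4 = (-4*(6 + 16 - 28))**4 = (-4*(-6))**4 = 24**4 = 331776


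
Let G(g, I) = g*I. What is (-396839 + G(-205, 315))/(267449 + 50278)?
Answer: -461414/317727 ≈ -1.4522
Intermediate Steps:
G(g, I) = I*g
(-396839 + G(-205, 315))/(267449 + 50278) = (-396839 + 315*(-205))/(267449 + 50278) = (-396839 - 64575)/317727 = -461414*1/317727 = -461414/317727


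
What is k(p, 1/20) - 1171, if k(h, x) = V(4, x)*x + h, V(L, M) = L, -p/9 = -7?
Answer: -5539/5 ≈ -1107.8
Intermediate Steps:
p = 63 (p = -9*(-7) = 63)
k(h, x) = h + 4*x (k(h, x) = 4*x + h = h + 4*x)
k(p, 1/20) - 1171 = (63 + 4/20) - 1171 = (63 + 4*(1/20)) - 1171 = (63 + 1/5) - 1171 = 316/5 - 1171 = -5539/5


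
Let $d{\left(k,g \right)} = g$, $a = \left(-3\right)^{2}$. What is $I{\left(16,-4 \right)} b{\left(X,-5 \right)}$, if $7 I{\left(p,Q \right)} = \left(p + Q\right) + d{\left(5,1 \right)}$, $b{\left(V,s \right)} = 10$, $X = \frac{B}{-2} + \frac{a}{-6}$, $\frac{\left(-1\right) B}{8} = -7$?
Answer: $\frac{130}{7} \approx 18.571$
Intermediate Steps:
$a = 9$
$B = 56$ ($B = \left(-8\right) \left(-7\right) = 56$)
$X = - \frac{59}{2}$ ($X = \frac{56}{-2} + \frac{9}{-6} = 56 \left(- \frac{1}{2}\right) + 9 \left(- \frac{1}{6}\right) = -28 - \frac{3}{2} = - \frac{59}{2} \approx -29.5$)
$I{\left(p,Q \right)} = \frac{1}{7} + \frac{Q}{7} + \frac{p}{7}$ ($I{\left(p,Q \right)} = \frac{\left(p + Q\right) + 1}{7} = \frac{\left(Q + p\right) + 1}{7} = \frac{1 + Q + p}{7} = \frac{1}{7} + \frac{Q}{7} + \frac{p}{7}$)
$I{\left(16,-4 \right)} b{\left(X,-5 \right)} = \left(\frac{1}{7} + \frac{1}{7} \left(-4\right) + \frac{1}{7} \cdot 16\right) 10 = \left(\frac{1}{7} - \frac{4}{7} + \frac{16}{7}\right) 10 = \frac{13}{7} \cdot 10 = \frac{130}{7}$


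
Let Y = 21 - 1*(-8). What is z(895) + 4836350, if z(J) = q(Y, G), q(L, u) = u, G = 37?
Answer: 4836387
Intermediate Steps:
Y = 29 (Y = 21 + 8 = 29)
z(J) = 37
z(895) + 4836350 = 37 + 4836350 = 4836387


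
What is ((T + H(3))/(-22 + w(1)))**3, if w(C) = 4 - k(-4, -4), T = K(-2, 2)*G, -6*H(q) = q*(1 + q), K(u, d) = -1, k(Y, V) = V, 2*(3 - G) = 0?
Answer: 125/2744 ≈ 0.045554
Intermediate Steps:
G = 3 (G = 3 - 1/2*0 = 3 + 0 = 3)
H(q) = -q*(1 + q)/6
T = -3 (T = -1*3 = -3)
w(C) = 8 (w(C) = 4 - 1*(-4) = 4 + 4 = 8)
((T + H(3))/(-22 + w(1)))**3 = ((-3 - 1/6*3*(1 + 3))/(-22 + 8))**3 = ((-3 - 1/6*3*4)/(-14))**3 = ((-3 - 2)*(-1/14))**3 = (-5*(-1/14))**3 = (5/14)**3 = 125/2744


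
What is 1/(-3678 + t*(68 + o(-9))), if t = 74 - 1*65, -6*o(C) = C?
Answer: -2/6105 ≈ -0.00032760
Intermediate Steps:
o(C) = -C/6
t = 9 (t = 74 - 65 = 9)
1/(-3678 + t*(68 + o(-9))) = 1/(-3678 + 9*(68 - 1/6*(-9))) = 1/(-3678 + 9*(68 + 3/2)) = 1/(-3678 + 9*(139/2)) = 1/(-3678 + 1251/2) = 1/(-6105/2) = -2/6105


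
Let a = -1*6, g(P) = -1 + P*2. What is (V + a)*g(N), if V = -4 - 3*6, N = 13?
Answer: -700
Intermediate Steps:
g(P) = -1 + 2*P
a = -6
V = -22 (V = -4 - 18 = -22)
(V + a)*g(N) = (-22 - 6)*(-1 + 2*13) = -28*(-1 + 26) = -28*25 = -700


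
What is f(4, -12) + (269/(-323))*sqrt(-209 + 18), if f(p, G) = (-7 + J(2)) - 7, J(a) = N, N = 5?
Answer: -9 - 269*I*sqrt(191)/323 ≈ -9.0 - 11.51*I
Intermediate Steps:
J(a) = 5
f(p, G) = -9 (f(p, G) = (-7 + 5) - 7 = -2 - 7 = -9)
f(4, -12) + (269/(-323))*sqrt(-209 + 18) = -9 + (269/(-323))*sqrt(-209 + 18) = -9 + (269*(-1/323))*sqrt(-191) = -9 - 269*I*sqrt(191)/323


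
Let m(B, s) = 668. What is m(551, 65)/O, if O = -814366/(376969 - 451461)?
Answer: 24880328/407183 ≈ 61.104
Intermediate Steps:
O = 407183/37246 (O = -814366/(-74492) = -814366*(-1/74492) = 407183/37246 ≈ 10.932)
m(551, 65)/O = 668/(407183/37246) = 668*(37246/407183) = 24880328/407183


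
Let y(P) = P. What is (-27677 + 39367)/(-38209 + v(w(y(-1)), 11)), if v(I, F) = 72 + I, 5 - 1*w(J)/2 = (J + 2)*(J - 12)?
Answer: -1670/5443 ≈ -0.30682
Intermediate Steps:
w(J) = 10 - 2*(-12 + J)*(2 + J) (w(J) = 10 - 2*(J + 2)*(J - 12) = 10 - 2*(2 + J)*(-12 + J) = 10 - 2*(-12 + J)*(2 + J))
(-27677 + 39367)/(-38209 + v(w(y(-1)), 11)) = (-27677 + 39367)/(-38209 + (72 + (58 - 2*(-1)**2 + 20*(-1)))) = 11690/(-38209 + (72 + (58 - 2*1 - 20))) = 11690/(-38209 + (72 + (58 - 2 - 20))) = 11690/(-38209 + (72 + 36)) = 11690/(-38209 + 108) = 11690/(-38101) = 11690*(-1/38101) = -1670/5443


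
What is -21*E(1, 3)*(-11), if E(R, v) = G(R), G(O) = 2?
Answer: 462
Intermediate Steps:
E(R, v) = 2
-21*E(1, 3)*(-11) = -21*2*(-11) = -42*(-11) = 462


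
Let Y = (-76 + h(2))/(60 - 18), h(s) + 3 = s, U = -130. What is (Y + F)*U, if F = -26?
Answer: 10855/3 ≈ 3618.3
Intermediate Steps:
h(s) = -3 + s
Y = -11/6 (Y = (-76 + (-3 + 2))/(60 - 18) = (-76 - 1)/42 = -77*1/42 = -11/6 ≈ -1.8333)
(Y + F)*U = (-11/6 - 26)*(-130) = -167/6*(-130) = 10855/3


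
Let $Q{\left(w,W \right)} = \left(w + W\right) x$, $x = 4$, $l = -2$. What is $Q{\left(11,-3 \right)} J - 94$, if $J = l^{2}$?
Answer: $34$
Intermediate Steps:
$Q{\left(w,W \right)} = 4 W + 4 w$ ($Q{\left(w,W \right)} = \left(w + W\right) 4 = \left(W + w\right) 4 = 4 W + 4 w$)
$J = 4$ ($J = \left(-2\right)^{2} = 4$)
$Q{\left(11,-3 \right)} J - 94 = \left(4 \left(-3\right) + 4 \cdot 11\right) 4 - 94 = \left(-12 + 44\right) 4 - 94 = 32 \cdot 4 - 94 = 128 - 94 = 34$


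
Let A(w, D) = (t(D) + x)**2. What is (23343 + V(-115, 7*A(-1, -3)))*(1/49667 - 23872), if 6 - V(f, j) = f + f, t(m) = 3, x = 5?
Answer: -27956456039717/49667 ≈ -5.6288e+8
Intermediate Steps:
A(w, D) = 64 (A(w, D) = (3 + 5)**2 = 8**2 = 64)
V(f, j) = 6 - 2*f (V(f, j) = 6 - (f + f) = 6 - 2*f)
(23343 + V(-115, 7*A(-1, -3)))*(1/49667 - 23872) = (23343 + (6 - 2*(-115)))*(1/49667 - 23872) = (23343 + (6 + 230))*(1/49667 - 23872) = (23343 + 236)*(-1185650623/49667) = 23579*(-1185650623/49667) = -27956456039717/49667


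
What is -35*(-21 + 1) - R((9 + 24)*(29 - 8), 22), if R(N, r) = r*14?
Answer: 392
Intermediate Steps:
R(N, r) = 14*r
-35*(-21 + 1) - R((9 + 24)*(29 - 8), 22) = -35*(-21 + 1) - 14*22 = -35*(-20) - 1*308 = 700 - 308 = 392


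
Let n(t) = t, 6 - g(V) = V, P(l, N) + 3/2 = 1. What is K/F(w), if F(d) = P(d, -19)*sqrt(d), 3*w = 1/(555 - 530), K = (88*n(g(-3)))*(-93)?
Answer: 736560*sqrt(3) ≈ 1.2758e+6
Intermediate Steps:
P(l, N) = -1/2 (P(l, N) = -3/2 + 1 = -1/2)
g(V) = 6 - V
K = -73656 (K = (88*(6 - 1*(-3)))*(-93) = (88*(6 + 3))*(-93) = (88*9)*(-93) = 792*(-93) = -73656)
w = 1/75 (w = 1/(3*(555 - 530)) = (1/3)/25 = (1/3)*(1/25) = 1/75 ≈ 0.013333)
F(d) = -sqrt(d)/2
K/F(w) = -73656*(-10*sqrt(3)) = -(-736560)*sqrt(3) = 736560*sqrt(3)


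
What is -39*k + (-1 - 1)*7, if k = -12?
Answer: 454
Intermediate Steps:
-39*k + (-1 - 1)*7 = -39*(-12) + (-1 - 1)*7 = 468 - 2*7 = 468 - 14 = 454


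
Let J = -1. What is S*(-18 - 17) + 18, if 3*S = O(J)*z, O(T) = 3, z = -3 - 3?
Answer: 228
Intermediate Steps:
z = -6
S = -6 (S = (3*(-6))/3 = (⅓)*(-18) = -6)
S*(-18 - 17) + 18 = -6*(-18 - 17) + 18 = -6*(-35) + 18 = 210 + 18 = 228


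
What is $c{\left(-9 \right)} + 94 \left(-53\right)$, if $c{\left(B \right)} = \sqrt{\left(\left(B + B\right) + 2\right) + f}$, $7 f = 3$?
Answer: $-4982 + \frac{i \sqrt{763}}{7} \approx -4982.0 + 3.9461 i$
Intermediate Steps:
$f = \frac{3}{7}$ ($f = \frac{1}{7} \cdot 3 = \frac{3}{7} \approx 0.42857$)
$c{\left(B \right)} = \sqrt{\frac{17}{7} + 2 B}$ ($c{\left(B \right)} = \sqrt{\left(\left(B + B\right) + 2\right) + \frac{3}{7}} = \sqrt{\left(2 B + 2\right) + \frac{3}{7}} = \sqrt{\left(2 + 2 B\right) + \frac{3}{7}} = \sqrt{\frac{17}{7} + 2 B}$)
$c{\left(-9 \right)} + 94 \left(-53\right) = \frac{\sqrt{119 + 98 \left(-9\right)}}{7} + 94 \left(-53\right) = \frac{\sqrt{119 - 882}}{7} - 4982 = \frac{\sqrt{-763}}{7} - 4982 = \frac{i \sqrt{763}}{7} - 4982 = -4982 + \frac{i \sqrt{763}}{7}$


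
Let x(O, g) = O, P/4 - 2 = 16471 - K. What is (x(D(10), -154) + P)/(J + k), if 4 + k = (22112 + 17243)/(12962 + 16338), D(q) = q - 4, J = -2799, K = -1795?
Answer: -428237080/16417709 ≈ -26.084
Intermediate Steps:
P = 73072 (P = 8 + 4*(16471 - 1*(-1795)) = 8 + 4*(16471 + 1795) = 8 + 4*18266 = 8 + 73064 = 73072)
D(q) = -4 + q
k = -15569/5860 (k = -4 + (22112 + 17243)/(12962 + 16338) = -4 + 39355/29300 = -4 + 39355*(1/29300) = -4 + 7871/5860 = -15569/5860 ≈ -2.6568)
(x(D(10), -154) + P)/(J + k) = ((-4 + 10) + 73072)/(-2799 - 15569/5860) = (6 + 73072)/(-16417709/5860) = 73078*(-5860/16417709) = -428237080/16417709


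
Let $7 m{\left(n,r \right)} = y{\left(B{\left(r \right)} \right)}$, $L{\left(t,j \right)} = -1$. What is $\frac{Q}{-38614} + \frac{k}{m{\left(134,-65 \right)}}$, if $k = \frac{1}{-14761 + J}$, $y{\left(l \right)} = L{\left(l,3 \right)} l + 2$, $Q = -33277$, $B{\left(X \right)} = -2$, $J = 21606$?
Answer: $\frac{455697279}{528625660} \approx 0.86204$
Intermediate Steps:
$y{\left(l \right)} = 2 - l$ ($y{\left(l \right)} = - l + 2 = 2 - l$)
$k = \frac{1}{6845}$ ($k = \frac{1}{-14761 + 21606} = \frac{1}{6845} \approx 0.00014609$)
$m{\left(n,r \right)} = \frac{4}{7}$ ($m{\left(n,r \right)} = \frac{2 - -2}{7} = \frac{2 + 2}{7} = \frac{1}{7} \cdot 4 = \frac{4}{7}$)
$\frac{Q}{-38614} + \frac{k}{m{\left(134,-65 \right)}} = - \frac{33277}{-38614} + \frac{1}{6845 \cdot \frac{4}{7}} = \left(-33277\right) \left(- \frac{1}{38614}\right) + \frac{1}{6845} \cdot \frac{7}{4} = \frac{33277}{38614} + \frac{7}{27380} = \frac{455697279}{528625660}$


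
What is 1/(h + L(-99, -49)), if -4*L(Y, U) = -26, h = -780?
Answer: -2/1547 ≈ -0.0012928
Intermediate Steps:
L(Y, U) = 13/2 (L(Y, U) = -¼*(-26) = 13/2)
1/(h + L(-99, -49)) = 1/(-780 + 13/2) = 1/(-1547/2) = -2/1547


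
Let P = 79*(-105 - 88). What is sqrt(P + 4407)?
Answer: 2*I*sqrt(2710) ≈ 104.12*I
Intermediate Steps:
P = -15247 (P = 79*(-193) = -15247)
sqrt(P + 4407) = sqrt(-15247 + 4407) = sqrt(-10840) = 2*I*sqrt(2710)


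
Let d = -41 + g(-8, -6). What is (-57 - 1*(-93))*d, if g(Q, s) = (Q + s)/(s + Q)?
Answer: -1440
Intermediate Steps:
g(Q, s) = 1 (g(Q, s) = (Q + s)/(Q + s) = 1)
d = -40 (d = -41 + 1 = -40)
(-57 - 1*(-93))*d = (-57 - 1*(-93))*(-40) = (-57 + 93)*(-40) = 36*(-40) = -1440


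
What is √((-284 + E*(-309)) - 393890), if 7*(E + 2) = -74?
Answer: I*√19124182/7 ≈ 624.73*I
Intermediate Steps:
E = -88/7 (E = -2 + (⅐)*(-74) = -2 - 74/7 = -88/7 ≈ -12.571)
√((-284 + E*(-309)) - 393890) = √((-284 - 88/7*(-309)) - 393890) = √((-284 + 27192/7) - 393890) = √(25204/7 - 393890) = √(-2732026/7) = I*√19124182/7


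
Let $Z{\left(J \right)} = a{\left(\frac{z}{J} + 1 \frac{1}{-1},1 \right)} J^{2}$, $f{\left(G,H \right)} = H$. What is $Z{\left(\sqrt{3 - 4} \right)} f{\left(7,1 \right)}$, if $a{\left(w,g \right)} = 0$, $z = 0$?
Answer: $0$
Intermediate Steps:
$Z{\left(J \right)} = 0$ ($Z{\left(J \right)} = 0 J^{2} = 0$)
$Z{\left(\sqrt{3 - 4} \right)} f{\left(7,1 \right)} = 0 \cdot 1 = 0$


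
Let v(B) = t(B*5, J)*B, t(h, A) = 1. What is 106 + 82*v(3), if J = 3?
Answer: 352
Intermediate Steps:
v(B) = B (v(B) = 1*B = B)
106 + 82*v(3) = 106 + 82*3 = 106 + 246 = 352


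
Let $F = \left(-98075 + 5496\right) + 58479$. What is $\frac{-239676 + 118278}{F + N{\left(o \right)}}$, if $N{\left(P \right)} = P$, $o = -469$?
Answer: $\frac{40466}{11523} \approx 3.5118$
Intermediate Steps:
$F = -34100$ ($F = -92579 + 58479 = -34100$)
$\frac{-239676 + 118278}{F + N{\left(o \right)}} = \frac{-239676 + 118278}{-34100 - 469} = - \frac{121398}{-34569} = \left(-121398\right) \left(- \frac{1}{34569}\right) = \frac{40466}{11523}$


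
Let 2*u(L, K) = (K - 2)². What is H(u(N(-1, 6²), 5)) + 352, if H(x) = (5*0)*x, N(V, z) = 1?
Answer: 352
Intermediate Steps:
u(L, K) = (-2 + K)²/2 (u(L, K) = (K - 2)²/2 = (-2 + K)²/2)
H(x) = 0 (H(x) = 0*x = 0)
H(u(N(-1, 6²), 5)) + 352 = 0 + 352 = 352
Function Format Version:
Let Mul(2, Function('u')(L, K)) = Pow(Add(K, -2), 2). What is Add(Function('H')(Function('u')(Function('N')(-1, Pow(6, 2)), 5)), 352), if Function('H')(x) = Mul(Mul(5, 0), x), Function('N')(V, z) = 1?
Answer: 352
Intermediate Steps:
Function('u')(L, K) = Mul(Rational(1, 2), Pow(Add(-2, K), 2)) (Function('u')(L, K) = Mul(Rational(1, 2), Pow(Add(K, -2), 2)) = Mul(Rational(1, 2), Pow(Add(-2, K), 2)))
Function('H')(x) = 0 (Function('H')(x) = Mul(0, x) = 0)
Add(Function('H')(Function('u')(Function('N')(-1, Pow(6, 2)), 5)), 352) = Add(0, 352) = 352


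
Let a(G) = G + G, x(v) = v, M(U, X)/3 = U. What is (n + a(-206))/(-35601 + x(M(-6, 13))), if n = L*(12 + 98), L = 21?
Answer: -1898/35619 ≈ -0.053286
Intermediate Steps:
M(U, X) = 3*U
n = 2310 (n = 21*(12 + 98) = 21*110 = 2310)
a(G) = 2*G
(n + a(-206))/(-35601 + x(M(-6, 13))) = (2310 + 2*(-206))/(-35601 + 3*(-6)) = (2310 - 412)/(-35601 - 18) = 1898/(-35619) = 1898*(-1/35619) = -1898/35619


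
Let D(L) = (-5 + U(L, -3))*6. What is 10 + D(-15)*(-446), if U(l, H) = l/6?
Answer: 20080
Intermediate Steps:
U(l, H) = l/6 (U(l, H) = l*(1/6) = l/6)
D(L) = -30 + L (D(L) = (-5 + L/6)*6 = -30 + L)
10 + D(-15)*(-446) = 10 + (-30 - 15)*(-446) = 10 - 45*(-446) = 10 + 20070 = 20080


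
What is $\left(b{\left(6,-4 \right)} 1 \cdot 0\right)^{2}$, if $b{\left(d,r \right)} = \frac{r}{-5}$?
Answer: $0$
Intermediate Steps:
$b{\left(d,r \right)} = - \frac{r}{5}$ ($b{\left(d,r \right)} = r \left(- \frac{1}{5}\right) = - \frac{r}{5}$)
$\left(b{\left(6,-4 \right)} 1 \cdot 0\right)^{2} = \left(\left(- \frac{1}{5}\right) \left(-4\right) 1 \cdot 0\right)^{2} = \left(\frac{4}{5} \cdot 1 \cdot 0\right)^{2} = \left(\frac{4}{5} \cdot 0\right)^{2} = 0^{2} = 0$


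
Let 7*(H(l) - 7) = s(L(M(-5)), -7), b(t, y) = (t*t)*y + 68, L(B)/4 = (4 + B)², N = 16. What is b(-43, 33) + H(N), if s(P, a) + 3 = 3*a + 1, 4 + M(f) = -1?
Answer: 427621/7 ≈ 61089.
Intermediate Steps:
M(f) = -5 (M(f) = -4 - 1 = -5)
L(B) = 4*(4 + B)²
s(P, a) = -2 + 3*a (s(P, a) = -3 + (3*a + 1) = -3 + (1 + 3*a) = -2 + 3*a)
b(t, y) = 68 + y*t² (b(t, y) = t²*y + 68 = y*t² + 68 = 68 + y*t²)
H(l) = 26/7 (H(l) = 7 + (-2 + 3*(-7))/7 = 7 + (-2 - 21)/7 = 7 + (⅐)*(-23) = 7 - 23/7 = 26/7)
b(-43, 33) + H(N) = (68 + 33*(-43)²) + 26/7 = (68 + 33*1849) + 26/7 = (68 + 61017) + 26/7 = 61085 + 26/7 = 427621/7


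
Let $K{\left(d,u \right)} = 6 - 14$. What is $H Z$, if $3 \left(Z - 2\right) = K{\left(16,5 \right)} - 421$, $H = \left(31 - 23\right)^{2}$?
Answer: $-9024$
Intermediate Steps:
$K{\left(d,u \right)} = -8$ ($K{\left(d,u \right)} = 6 - 14 = -8$)
$H = 64$ ($H = 8^{2} = 64$)
$Z = -141$ ($Z = 2 + \frac{-8 - 421}{3} = 2 + \frac{1}{3} \left(-429\right) = 2 - 143 = -141$)
$H Z = 64 \left(-141\right) = -9024$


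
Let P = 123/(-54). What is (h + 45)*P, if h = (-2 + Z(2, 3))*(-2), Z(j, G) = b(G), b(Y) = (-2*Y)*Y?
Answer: -3485/18 ≈ -193.61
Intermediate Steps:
b(Y) = -2*Y**2
Z(j, G) = -2*G**2
h = 40 (h = (-2 - 2*3**2)*(-2) = (-2 - 2*9)*(-2) = (-2 - 18)*(-2) = -20*(-2) = 40)
P = -41/18 (P = 123*(-1/54) = -41/18 ≈ -2.2778)
(h + 45)*P = (40 + 45)*(-41/18) = 85*(-41/18) = -3485/18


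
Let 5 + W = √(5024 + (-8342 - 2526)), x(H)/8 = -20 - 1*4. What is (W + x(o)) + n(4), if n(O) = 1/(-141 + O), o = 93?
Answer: -26990/137 + 2*I*√1461 ≈ -197.01 + 76.446*I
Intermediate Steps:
x(H) = -192 (x(H) = 8*(-20 - 1*4) = 8*(-20 - 4) = 8*(-24) = -192)
W = -5 + 2*I*√1461 (W = -5 + √(5024 + (-8342 - 2526)) = -5 + √(5024 - 10868) = -5 + √(-5844) = -5 + 2*I*√1461 ≈ -5.0 + 76.446*I)
(W + x(o)) + n(4) = ((-5 + 2*I*√1461) - 192) + 1/(-141 + 4) = (-197 + 2*I*√1461) + 1/(-137) = (-197 + 2*I*√1461) - 1/137 = -26990/137 + 2*I*√1461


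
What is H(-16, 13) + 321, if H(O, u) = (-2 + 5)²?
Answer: 330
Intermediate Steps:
H(O, u) = 9 (H(O, u) = 3² = 9)
H(-16, 13) + 321 = 9 + 321 = 330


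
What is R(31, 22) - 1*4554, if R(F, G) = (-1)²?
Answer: -4553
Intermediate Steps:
R(F, G) = 1
R(31, 22) - 1*4554 = 1 - 1*4554 = 1 - 4554 = -4553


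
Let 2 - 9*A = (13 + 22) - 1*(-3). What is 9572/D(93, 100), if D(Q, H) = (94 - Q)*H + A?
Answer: 2393/24 ≈ 99.708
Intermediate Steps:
A = -4 (A = 2/9 - ((13 + 22) - 1*(-3))/9 = 2/9 - (35 + 3)/9 = 2/9 - ⅑*38 = 2/9 - 38/9 = -4)
D(Q, H) = -4 + H*(94 - Q) (D(Q, H) = (94 - Q)*H - 4 = H*(94 - Q) - 4 = -4 + H*(94 - Q))
9572/D(93, 100) = 9572/(-4 + 94*100 - 1*100*93) = 9572/(-4 + 9400 - 9300) = 9572/96 = 9572*(1/96) = 2393/24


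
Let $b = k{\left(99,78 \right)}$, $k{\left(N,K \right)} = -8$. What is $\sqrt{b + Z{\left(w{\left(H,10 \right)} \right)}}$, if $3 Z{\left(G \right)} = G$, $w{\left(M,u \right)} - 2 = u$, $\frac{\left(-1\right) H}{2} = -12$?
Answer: $2 i \approx 2.0 i$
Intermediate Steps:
$H = 24$ ($H = \left(-2\right) \left(-12\right) = 24$)
$w{\left(M,u \right)} = 2 + u$
$Z{\left(G \right)} = \frac{G}{3}$
$b = -8$
$\sqrt{b + Z{\left(w{\left(H,10 \right)} \right)}} = \sqrt{-8 + \frac{2 + 10}{3}} = \sqrt{-8 + \frac{1}{3} \cdot 12} = \sqrt{-8 + 4} = \sqrt{-4} = 2 i$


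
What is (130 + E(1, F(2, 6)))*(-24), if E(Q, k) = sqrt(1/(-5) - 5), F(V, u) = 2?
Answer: -3120 - 24*I*sqrt(130)/5 ≈ -3120.0 - 54.728*I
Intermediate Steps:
E(Q, k) = I*sqrt(130)/5 (E(Q, k) = sqrt(-1/5 - 5) = sqrt(-26/5) = I*sqrt(130)/5)
(130 + E(1, F(2, 6)))*(-24) = (130 + I*sqrt(130)/5)*(-24) = -3120 - 24*I*sqrt(130)/5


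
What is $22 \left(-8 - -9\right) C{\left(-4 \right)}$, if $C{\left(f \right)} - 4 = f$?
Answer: $0$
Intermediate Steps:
$C{\left(f \right)} = 4 + f$
$22 \left(-8 - -9\right) C{\left(-4 \right)} = 22 \left(-8 - -9\right) \left(4 - 4\right) = 22 \left(-8 + 9\right) 0 = 22 \cdot 1 \cdot 0 = 22 \cdot 0 = 0$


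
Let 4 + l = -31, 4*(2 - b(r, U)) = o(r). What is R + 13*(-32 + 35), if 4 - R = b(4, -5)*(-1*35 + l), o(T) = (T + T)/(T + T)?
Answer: 331/2 ≈ 165.50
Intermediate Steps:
o(T) = 1 (o(T) = (2*T)/((2*T)) = (2*T)*(1/(2*T)) = 1)
b(r, U) = 7/4 (b(r, U) = 2 - ¼*1 = 2 - ¼ = 7/4)
l = -35 (l = -4 - 31 = -35)
R = 253/2 (R = 4 - 7*(-1*35 - 35)/4 = 4 - 7*(-35 - 35)/4 = 4 - 7*(-70)/4 = 4 - 1*(-245/2) = 4 + 245/2 = 253/2 ≈ 126.50)
R + 13*(-32 + 35) = 253/2 + 13*(-32 + 35) = 253/2 + 13*3 = 253/2 + 39 = 331/2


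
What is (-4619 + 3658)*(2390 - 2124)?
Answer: -255626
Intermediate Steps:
(-4619 + 3658)*(2390 - 2124) = -961*266 = -255626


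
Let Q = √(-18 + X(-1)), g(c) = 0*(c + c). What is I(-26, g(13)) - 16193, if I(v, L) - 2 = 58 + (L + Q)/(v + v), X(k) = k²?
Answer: -16133 - I*√17/52 ≈ -16133.0 - 0.079291*I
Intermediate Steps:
g(c) = 0 (g(c) = 0*(2*c) = 0)
Q = I*√17 (Q = √(-18 + (-1)²) = √(-18 + 1) = √(-17) = I*√17 ≈ 4.1231*I)
I(v, L) = 60 + (L + I*√17)/(2*v) (I(v, L) = 2 + (58 + (L + I*√17)/(v + v)) = 2 + (58 + (L + I*√17)/((2*v))) = 2 + (58 + (L + I*√17)*(1/(2*v))) = 2 + (58 + (L + I*√17)/(2*v)) = 60 + (L + I*√17)/(2*v))
I(-26, g(13)) - 16193 = (½)*(0 + 120*(-26) + I*√17)/(-26) - 16193 = (½)*(-1/26)*(0 - 3120 + I*√17) - 16193 = (½)*(-1/26)*(-3120 + I*√17) - 16193 = (60 - I*√17/52) - 16193 = -16133 - I*√17/52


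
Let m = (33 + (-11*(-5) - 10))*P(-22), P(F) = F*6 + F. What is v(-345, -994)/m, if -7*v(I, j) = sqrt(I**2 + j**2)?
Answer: sqrt(1107061)/84084 ≈ 0.012513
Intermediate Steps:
v(I, j) = -sqrt(I**2 + j**2)/7
P(F) = 7*F (P(F) = 6*F + F = 7*F)
m = -12012 (m = (33 + (-11*(-5) - 10))*(7*(-22)) = (33 + (55 - 10))*(-154) = (33 + 45)*(-154) = 78*(-154) = -12012)
v(-345, -994)/m = -sqrt((-345)**2 + (-994)**2)/7/(-12012) = -sqrt(119025 + 988036)/7*(-1/12012) = -sqrt(1107061)/7*(-1/12012) = sqrt(1107061)/84084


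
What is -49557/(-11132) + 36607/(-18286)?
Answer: 249345089/101779876 ≈ 2.4498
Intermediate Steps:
-49557/(-11132) + 36607/(-18286) = -49557*(-1/11132) + 36607*(-1/18286) = 49557/11132 - 36607/18286 = 249345089/101779876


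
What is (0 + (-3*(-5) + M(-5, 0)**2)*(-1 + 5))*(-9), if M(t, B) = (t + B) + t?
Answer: -4140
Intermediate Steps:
M(t, B) = B + 2*t (M(t, B) = (B + t) + t = B + 2*t)
(0 + (-3*(-5) + M(-5, 0)**2)*(-1 + 5))*(-9) = (0 + (-3*(-5) + (0 + 2*(-5))**2)*(-1 + 5))*(-9) = (0 + (15 + (0 - 10)**2)*4)*(-9) = (0 + (15 + (-10)**2)*4)*(-9) = (0 + (15 + 100)*4)*(-9) = (0 + 115*4)*(-9) = (0 + 460)*(-9) = 460*(-9) = -4140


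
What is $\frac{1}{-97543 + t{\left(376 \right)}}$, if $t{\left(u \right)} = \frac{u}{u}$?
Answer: $- \frac{1}{97542} \approx -1.0252 \cdot 10^{-5}$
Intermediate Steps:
$t{\left(u \right)} = 1$
$\frac{1}{-97543 + t{\left(376 \right)}} = \frac{1}{-97543 + 1} = \frac{1}{-97542} = - \frac{1}{97542}$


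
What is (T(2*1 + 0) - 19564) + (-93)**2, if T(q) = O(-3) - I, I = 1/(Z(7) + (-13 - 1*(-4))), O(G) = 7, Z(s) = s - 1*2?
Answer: -43631/4 ≈ -10908.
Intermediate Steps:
Z(s) = -2 + s (Z(s) = s - 2 = -2 + s)
I = -1/4 (I = 1/((-2 + 7) + (-13 - 1*(-4))) = 1/(5 + (-13 + 4)) = 1/(5 - 9) = 1/(-4) = -1/4 ≈ -0.25000)
T(q) = 29/4 (T(q) = 7 - 1*(-1/4) = 7 + 1/4 = 29/4)
(T(2*1 + 0) - 19564) + (-93)**2 = (29/4 - 19564) + (-93)**2 = -78227/4 + 8649 = -43631/4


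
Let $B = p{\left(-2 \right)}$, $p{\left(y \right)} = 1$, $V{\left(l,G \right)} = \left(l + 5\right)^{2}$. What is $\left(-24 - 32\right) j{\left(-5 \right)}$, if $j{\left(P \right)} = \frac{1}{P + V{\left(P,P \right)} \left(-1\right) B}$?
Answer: $\frac{56}{5} \approx 11.2$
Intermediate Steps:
$V{\left(l,G \right)} = \left(5 + l\right)^{2}$
$B = 1$
$j{\left(P \right)} = \frac{1}{P - \left(5 + P\right)^{2}}$ ($j{\left(P \right)} = \frac{1}{P + \left(5 + P\right)^{2} \left(-1\right) 1} = \frac{1}{P + - \left(5 + P\right)^{2} \cdot 1} = \frac{1}{P - \left(5 + P\right)^{2}}$)
$\left(-24 - 32\right) j{\left(-5 \right)} = \frac{-24 - 32}{-5 - \left(5 - 5\right)^{2}} = - \frac{56}{-5 - 0^{2}} = - \frac{56}{-5 - 0} = - \frac{56}{-5 + 0} = - \frac{56}{-5} = \left(-56\right) \left(- \frac{1}{5}\right) = \frac{56}{5}$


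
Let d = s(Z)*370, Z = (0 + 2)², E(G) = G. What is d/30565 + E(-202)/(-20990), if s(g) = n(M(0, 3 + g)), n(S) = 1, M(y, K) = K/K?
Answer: 1394043/64155935 ≈ 0.021729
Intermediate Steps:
Z = 4 (Z = 2² = 4)
M(y, K) = 1
s(g) = 1
d = 370 (d = 1*370 = 370)
d/30565 + E(-202)/(-20990) = 370/30565 - 202/(-20990) = 370*(1/30565) - 202*(-1/20990) = 74/6113 + 101/10495 = 1394043/64155935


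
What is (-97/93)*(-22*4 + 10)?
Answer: 2522/31 ≈ 81.355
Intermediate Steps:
(-97/93)*(-22*4 + 10) = (-97*1/93)*(-88 + 10) = -97/93*(-78) = 2522/31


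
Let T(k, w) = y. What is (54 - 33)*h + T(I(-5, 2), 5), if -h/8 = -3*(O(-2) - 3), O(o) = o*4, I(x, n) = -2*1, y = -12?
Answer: -5556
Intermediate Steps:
I(x, n) = -2
O(o) = 4*o
h = -264 (h = -(-24)*(4*(-2) - 3) = -(-24)*(-8 - 3) = -(-24)*(-11) = -8*33 = -264)
T(k, w) = -12
(54 - 33)*h + T(I(-5, 2), 5) = (54 - 33)*(-264) - 12 = 21*(-264) - 12 = -5544 - 12 = -5556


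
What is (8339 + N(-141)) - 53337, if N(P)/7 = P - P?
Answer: -44998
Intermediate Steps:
N(P) = 0 (N(P) = 7*(P - P) = 7*0 = 0)
(8339 + N(-141)) - 53337 = (8339 + 0) - 53337 = 8339 - 53337 = -44998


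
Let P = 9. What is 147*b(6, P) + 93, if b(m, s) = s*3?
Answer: 4062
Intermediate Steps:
b(m, s) = 3*s
147*b(6, P) + 93 = 147*(3*9) + 93 = 147*27 + 93 = 3969 + 93 = 4062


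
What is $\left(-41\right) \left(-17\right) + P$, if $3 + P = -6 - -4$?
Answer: $692$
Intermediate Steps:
$P = -5$ ($P = -3 - 2 = -5$)
$\left(-41\right) \left(-17\right) + P = \left(-41\right) \left(-17\right) - 5 = 697 - 5 = 692$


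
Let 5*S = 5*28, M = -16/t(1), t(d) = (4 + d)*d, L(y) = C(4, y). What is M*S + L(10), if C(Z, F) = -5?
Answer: -473/5 ≈ -94.600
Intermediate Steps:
L(y) = -5
t(d) = d*(4 + d)
M = -16/5 (M = -16/(4 + 1) = -16/(1*5) = -16/5 ≈ -3.2000)
S = 28 (S = (5*28)/5 = (1/5)*140 = 28)
M*S + L(10) = -16/5*28 - 5 = -448/5 - 5 = -473/5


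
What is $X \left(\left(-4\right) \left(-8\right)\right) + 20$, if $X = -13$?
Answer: $-396$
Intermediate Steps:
$X \left(\left(-4\right) \left(-8\right)\right) + 20 = - 13 \left(\left(-4\right) \left(-8\right)\right) + 20 = \left(-13\right) 32 + 20 = -416 + 20 = -396$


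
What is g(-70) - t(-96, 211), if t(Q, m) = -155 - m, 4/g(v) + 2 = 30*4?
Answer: 21596/59 ≈ 366.03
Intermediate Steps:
g(v) = 2/59 (g(v) = 4/(-2 + 30*4) = 4/(-2 + 120) = 4/118 = 4*(1/118) = 2/59)
g(-70) - t(-96, 211) = 2/59 - (-155 - 1*211) = 2/59 - (-155 - 211) = 2/59 - 1*(-366) = 2/59 + 366 = 21596/59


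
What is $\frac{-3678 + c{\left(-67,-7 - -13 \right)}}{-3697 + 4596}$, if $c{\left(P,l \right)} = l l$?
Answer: $- \frac{3642}{899} \approx -4.0512$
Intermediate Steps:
$c{\left(P,l \right)} = l^{2}$
$\frac{-3678 + c{\left(-67,-7 - -13 \right)}}{-3697 + 4596} = \frac{-3678 + \left(-7 - -13\right)^{2}}{-3697 + 4596} = \frac{-3678 + \left(-7 + 13\right)^{2}}{899} = \left(-3678 + 6^{2}\right) \frac{1}{899} = \left(-3678 + 36\right) \frac{1}{899} = \left(-3642\right) \frac{1}{899} = - \frac{3642}{899}$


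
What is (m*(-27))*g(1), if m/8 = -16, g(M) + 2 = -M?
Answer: -10368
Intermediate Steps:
g(M) = -2 - M
m = -128 (m = 8*(-16) = -128)
(m*(-27))*g(1) = (-128*(-27))*(-2 - 1*1) = 3456*(-2 - 1) = 3456*(-3) = -10368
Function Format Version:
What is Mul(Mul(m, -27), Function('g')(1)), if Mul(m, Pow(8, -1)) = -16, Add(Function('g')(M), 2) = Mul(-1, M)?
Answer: -10368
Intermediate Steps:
Function('g')(M) = Add(-2, Mul(-1, M))
m = -128 (m = Mul(8, -16) = -128)
Mul(Mul(m, -27), Function('g')(1)) = Mul(Mul(-128, -27), Add(-2, Mul(-1, 1))) = Mul(3456, Add(-2, -1)) = Mul(3456, -3) = -10368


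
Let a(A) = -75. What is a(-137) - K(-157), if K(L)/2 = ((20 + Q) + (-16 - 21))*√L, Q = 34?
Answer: -75 - 34*I*√157 ≈ -75.0 - 426.02*I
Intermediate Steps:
K(L) = 34*√L (K(L) = 2*(((20 + 34) + (-16 - 21))*√L) = 2*((54 - 37)*√L) = 2*(17*√L) = 34*√L)
a(-137) - K(-157) = -75 - 34*√(-157) = -75 - 34*I*√157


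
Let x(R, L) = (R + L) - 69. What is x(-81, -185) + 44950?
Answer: 44615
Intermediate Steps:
x(R, L) = -69 + L + R (x(R, L) = (L + R) - 69 = -69 + L + R)
x(-81, -185) + 44950 = (-69 - 185 - 81) + 44950 = -335 + 44950 = 44615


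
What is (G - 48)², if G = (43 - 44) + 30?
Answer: 361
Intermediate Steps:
G = 29 (G = -1 + 30 = 29)
(G - 48)² = (29 - 48)² = (-19)² = 361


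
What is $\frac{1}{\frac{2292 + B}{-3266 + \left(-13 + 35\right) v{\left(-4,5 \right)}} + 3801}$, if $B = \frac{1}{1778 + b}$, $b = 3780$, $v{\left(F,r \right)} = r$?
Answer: $\frac{17541048}{66660784511} \approx 0.00026314$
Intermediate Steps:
$B = \frac{1}{5558}$ ($B = \frac{1}{1778 + 3780} = \frac{1}{5558} \approx 0.00017992$)
$\frac{1}{\frac{2292 + B}{-3266 + \left(-13 + 35\right) v{\left(-4,5 \right)}} + 3801} = \frac{1}{\frac{2292 + \frac{1}{5558}}{-3266 + \left(-13 + 35\right) 5} + 3801} = \frac{1}{\frac{12738937}{5558 \left(-3266 + 22 \cdot 5\right)} + 3801} = \frac{1}{\frac{12738937}{5558 \left(-3266 + 110\right)} + 3801} = \frac{1}{\frac{12738937}{5558 \left(-3156\right)} + 3801} = \frac{1}{\frac{12738937}{5558} \left(- \frac{1}{3156}\right) + 3801} = \frac{1}{- \frac{12738937}{17541048} + 3801} = \frac{1}{\frac{66660784511}{17541048}} = \frac{17541048}{66660784511}$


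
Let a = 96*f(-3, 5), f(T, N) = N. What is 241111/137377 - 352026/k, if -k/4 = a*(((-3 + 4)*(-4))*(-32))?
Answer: 1055056031/330997760 ≈ 3.1875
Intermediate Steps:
a = 480 (a = 96*5 = 480)
k = -245760 (k = -1920*((-3 + 4)*(-4))*(-32) = -1920*(1*(-4))*(-32) = -1920*(-4*(-32)) = -1920*128 = -4*61440 = -245760)
241111/137377 - 352026/k = 241111/137377 - 352026/(-245760) = 241111*(1/137377) - 352026*(-1/245760) = 14183/8081 + 58671/40960 = 1055056031/330997760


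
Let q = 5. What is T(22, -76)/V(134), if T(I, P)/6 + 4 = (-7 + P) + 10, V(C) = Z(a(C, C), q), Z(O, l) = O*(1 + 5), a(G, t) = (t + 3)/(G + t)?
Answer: -20636/137 ≈ -150.63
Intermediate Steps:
a(G, t) = (3 + t)/(G + t)
Z(O, l) = 6*O (Z(O, l) = O*6 = 6*O)
V(C) = 3*(3 + C)/C (V(C) = 6*((3 + C)/(C + C)) = 6*((3 + C)/((2*C))) = 6*((1/(2*C))*(3 + C)) = 6*((3 + C)/(2*C)) = 3*(3 + C)/C)
T(I, P) = -6 + 6*P (T(I, P) = -24 + 6*((-7 + P) + 10) = -24 + 6*(3 + P) = -24 + (18 + 6*P) = -6 + 6*P)
T(22, -76)/V(134) = (-6 + 6*(-76))/(3 + 9/134) = (-6 - 456)/(3 + 9*(1/134)) = -462/(3 + 9/134) = -462/411/134 = -462*134/411 = -20636/137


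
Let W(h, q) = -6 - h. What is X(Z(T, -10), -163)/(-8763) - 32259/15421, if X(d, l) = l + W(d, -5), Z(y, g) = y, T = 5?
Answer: -93334121/45044741 ≈ -2.0720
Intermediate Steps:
X(d, l) = -6 + l - d (X(d, l) = l + (-6 - d) = -6 + l - d)
X(Z(T, -10), -163)/(-8763) - 32259/15421 = (-6 - 163 - 1*5)/(-8763) - 32259/15421 = (-6 - 163 - 5)*(-1/8763) - 32259*1/15421 = -174*(-1/8763) - 32259/15421 = 58/2921 - 32259/15421 = -93334121/45044741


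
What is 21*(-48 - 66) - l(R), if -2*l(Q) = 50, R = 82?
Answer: -2369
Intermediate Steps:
l(Q) = -25 (l(Q) = -½*50 = -25)
21*(-48 - 66) - l(R) = 21*(-48 - 66) - 1*(-25) = 21*(-114) + 25 = -2394 + 25 = -2369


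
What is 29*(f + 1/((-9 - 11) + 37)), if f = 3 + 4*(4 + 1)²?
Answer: 50808/17 ≈ 2988.7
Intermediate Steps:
f = 103 (f = 3 + 4*5² = 3 + 4*25 = 3 + 100 = 103)
29*(f + 1/((-9 - 11) + 37)) = 29*(103 + 1/((-9 - 11) + 37)) = 29*(103 + 1/(-20 + 37)) = 29*(103 + 1/17) = 29*(1752/17) = 50808/17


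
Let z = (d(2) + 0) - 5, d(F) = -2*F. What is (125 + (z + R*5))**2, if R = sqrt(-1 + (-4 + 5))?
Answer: 13456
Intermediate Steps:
R = 0 (R = sqrt(-1 + 1) = sqrt(0) = 0)
z = -9 (z = (-2*2 + 0) - 5 = (-4 + 0) - 5 = -4 - 5 = -9)
(125 + (z + R*5))**2 = (125 + (-9 + 0*5))**2 = (125 + (-9 + 0))**2 = (125 - 9)**2 = 116**2 = 13456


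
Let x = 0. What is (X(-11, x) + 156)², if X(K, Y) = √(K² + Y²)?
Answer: 27889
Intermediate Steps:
(X(-11, x) + 156)² = (√((-11)² + 0²) + 156)² = (√(121 + 0) + 156)² = (√121 + 156)² = (11 + 156)² = 167² = 27889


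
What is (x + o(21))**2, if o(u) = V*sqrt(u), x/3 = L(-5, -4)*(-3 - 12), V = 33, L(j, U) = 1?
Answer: 24894 - 2970*sqrt(21) ≈ 11284.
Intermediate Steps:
x = -45 (x = 3*(1*(-3 - 12)) = 3*(1*(-15)) = 3*(-15) = -45)
o(u) = 33*sqrt(u)
(x + o(21))**2 = (-45 + 33*sqrt(21))**2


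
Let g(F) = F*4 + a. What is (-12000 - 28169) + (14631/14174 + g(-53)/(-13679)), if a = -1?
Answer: -7788009442163/193886146 ≈ -40168.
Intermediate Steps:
g(F) = -1 + 4*F (g(F) = F*4 - 1 = 4*F - 1 = -1 + 4*F)
(-12000 - 28169) + (14631/14174 + g(-53)/(-13679)) = (-12000 - 28169) + (14631/14174 + (-1 + 4*(-53))/(-13679)) = -40169 + (14631*(1/14174) + (-1 - 212)*(-1/13679)) = -40169 + (14631/14174 - 213*(-1/13679)) = -40169 + (14631/14174 + 213/13679) = -40169 + 203156511/193886146 = -7788009442163/193886146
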